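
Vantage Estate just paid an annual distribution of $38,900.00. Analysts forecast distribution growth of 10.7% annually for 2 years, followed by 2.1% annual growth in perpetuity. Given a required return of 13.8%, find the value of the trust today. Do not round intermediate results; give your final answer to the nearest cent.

$395868.11

D_1 = 43062.30000
D_2 = 47669.96610
Terminal value at year 2: TV = D_2×(1+g_2)/(r−g_2) = 48671.03539/0.117 = 415991.75545
P_0 = D_1/(1+r)^1 + D_2/(1+r)^2 + TV/(1+r)^2
    = 37840.33392 + 36809.53396 + 321218.24081 = 395868.10869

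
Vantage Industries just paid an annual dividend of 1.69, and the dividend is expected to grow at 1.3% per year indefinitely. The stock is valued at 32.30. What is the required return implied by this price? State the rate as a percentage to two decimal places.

D₁ = 1.69 × 1.013 = 1.7120
P = D₁/(r − g) ⇒ r = D₁/P + g = 1.7120/32.30 + 0.013 = 0.053002 + 0.013 = 0.066002

6.60%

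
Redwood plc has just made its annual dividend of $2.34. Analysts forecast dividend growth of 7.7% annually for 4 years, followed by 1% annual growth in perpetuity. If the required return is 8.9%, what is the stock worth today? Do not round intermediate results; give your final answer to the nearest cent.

$37.72

D_1 = 2.52018
D_2 = 2.71423
D_3 = 2.92323
D_4 = 3.14832
Terminal value at year 4: TV = D_4×(1+g_2)/(r−g_2) = 3.17980/0.079 = 40.25066
P_0 = D_1/(1+r)^1 + D_2/(1+r)^2 + D_3/(1+r)^3 + D_4/(1+r)^4 + TV/(1+r)^4
    = 2.31421 + 2.28871 + 2.26349 + 2.23855 + 28.61946 = 37.72443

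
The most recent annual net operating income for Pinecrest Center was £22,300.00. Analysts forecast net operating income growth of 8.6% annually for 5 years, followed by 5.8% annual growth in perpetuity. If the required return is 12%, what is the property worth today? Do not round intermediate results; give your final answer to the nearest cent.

£427927.70

D_1 = 24217.80000
D_2 = 26300.53080
D_3 = 28562.37645
D_4 = 31018.74082
D_5 = 33686.35253
Terminal value at year 5: TV = D_5×(1+g_2)/(r−g_2) = 35640.16098/0.062 = 574841.30615
P_0 = D_1/(1+r)^1 + D_2/(1+r)^2 + D_3/(1+r)^3 + D_4/(1+r)^4 + D_5/(1+r)^5 + TV/(1+r)^5
    = 21623.03571 + 20966.62213 + 20330.13539 + 19712.97056 + 19114.54110 + 326180.39488 = 427927.69978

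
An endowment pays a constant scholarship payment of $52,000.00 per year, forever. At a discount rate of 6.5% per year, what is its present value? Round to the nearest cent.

Level perpetuity: PV = C / r = $52,000.00 / 0.065 = $800,000.00

$800000.00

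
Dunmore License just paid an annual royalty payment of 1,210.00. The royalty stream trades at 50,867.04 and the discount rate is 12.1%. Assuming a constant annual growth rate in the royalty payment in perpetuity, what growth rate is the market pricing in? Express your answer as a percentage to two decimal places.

P = D₀(1+g)/(r−g) ⇒ P(r−g) = D₀(1+g) ⇒ g(P+D₀) = P·r − D₀
g = (P·r − D₀)/(P + D₀) = (50,867.04×0.121 − 1,210.00) / (50,867.04 + 1,210.00) = 0.094954

9.50%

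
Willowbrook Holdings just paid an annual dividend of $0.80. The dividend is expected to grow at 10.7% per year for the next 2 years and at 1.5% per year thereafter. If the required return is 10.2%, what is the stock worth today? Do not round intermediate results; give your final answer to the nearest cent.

$11.03

D_1 = 0.88560
D_2 = 0.98036
Terminal value at year 2: TV = D_2×(1+g_2)/(r−g_2) = 0.99506/0.087 = 11.43752
P_0 = D_1/(1+r)^1 + D_2/(1+r)^2 + TV/(1+r)^2
    = 0.80363 + 0.80728 + 9.41822 = 11.02913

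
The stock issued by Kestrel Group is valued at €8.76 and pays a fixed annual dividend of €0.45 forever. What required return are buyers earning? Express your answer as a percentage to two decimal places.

5.14%

P = C/r ⇒ r = C/P = €0.45/€8.76 = 0.051370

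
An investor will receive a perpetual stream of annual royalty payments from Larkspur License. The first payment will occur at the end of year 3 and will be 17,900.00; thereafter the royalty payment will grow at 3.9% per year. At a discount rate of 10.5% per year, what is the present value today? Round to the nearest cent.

Value at end of year 2: C₁ / (r − g) = 17,900.00 / (0.105 − 0.039) = 271,212.1212
Discount to today: PV = 271,212.1212 / (1 + 0.105)^2 = 271,212.1212 / 1.221025 = 222,118.40

222118.40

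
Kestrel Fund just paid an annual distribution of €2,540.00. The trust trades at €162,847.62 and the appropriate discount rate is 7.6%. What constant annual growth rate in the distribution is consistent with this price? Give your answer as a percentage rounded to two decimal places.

P = D₀(1+g)/(r−g) ⇒ P(r−g) = D₀(1+g) ⇒ g(P+D₀) = P·r − D₀
g = (P·r − D₀)/(P + D₀) = (€162,847.62×0.076 − €2,540.00) / (€162,847.62 + €2,540.00) = 0.059475

5.95%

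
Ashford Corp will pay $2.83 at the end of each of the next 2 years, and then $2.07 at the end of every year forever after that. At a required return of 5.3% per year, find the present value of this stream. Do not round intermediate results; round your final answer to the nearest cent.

PV of 2-year annuity: $2.83 × [1 − (1+0.053)^−2] / 0.053 = 5.23985
Perpetuity value at year 2: $2.07 / 0.053 = 39.05660
PV of perpetuity: 39.05660 / (1+0.053)^2 = 35.22392
Total PV = 5.23985 + 35.22392 = 40.46377

$40.46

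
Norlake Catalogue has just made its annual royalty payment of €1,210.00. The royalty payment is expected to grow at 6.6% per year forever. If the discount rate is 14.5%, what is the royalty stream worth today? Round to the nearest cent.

€16327.34

D₁ = D₀ × (1 + g) = €1,210.00 × 1.066 = €1,289.8600
Growing perpetuity: P = D₁ / (r − g) = €1,289.8600 / (0.145 − 0.066) = €16,327.34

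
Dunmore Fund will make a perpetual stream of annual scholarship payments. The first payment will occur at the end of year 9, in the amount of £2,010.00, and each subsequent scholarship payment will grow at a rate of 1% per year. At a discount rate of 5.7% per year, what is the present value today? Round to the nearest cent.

£27447.22

Value at end of year 8: C₁ / (r − g) = £2,010.00 / (0.057 − 0.01) = £42,765.9574
Discount to today: PV = £42,765.9574 / (1 + 0.057)^8 = £42,765.9574 / 1.558116 = £27,447.22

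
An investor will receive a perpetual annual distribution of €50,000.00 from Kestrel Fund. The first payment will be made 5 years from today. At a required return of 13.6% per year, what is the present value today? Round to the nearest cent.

€220758.67

Value at end of year 4: C / r = €50,000.00 / 0.136 = €367,647.0588
Discount to today: PV = €367,647.0588 / (1 + 0.136)^4 = €367,647.0588 / 1.665380 = €220,758.67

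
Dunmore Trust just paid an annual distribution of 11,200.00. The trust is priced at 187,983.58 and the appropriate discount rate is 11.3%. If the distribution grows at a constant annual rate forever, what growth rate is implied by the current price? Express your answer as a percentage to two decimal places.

5.04%

P = D₀(1+g)/(r−g) ⇒ P(r−g) = D₀(1+g) ⇒ g(P+D₀) = P·r − D₀
g = (P·r − D₀)/(P + D₀) = (187,983.58×0.113 − 11,200.00) / (187,983.58 + 11,200.00) = 0.050417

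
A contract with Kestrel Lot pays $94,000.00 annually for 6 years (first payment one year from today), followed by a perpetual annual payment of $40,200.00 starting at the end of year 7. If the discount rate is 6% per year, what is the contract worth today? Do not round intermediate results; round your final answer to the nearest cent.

PV of 6-year annuity: $94,000.00 × [1 − (1+0.06)^−6] / 0.06 = 462228.48664
Perpetuity value at year 6: $40,200.00 / 0.06 = 670000.00000
PV of perpetuity: 670000.00000 / (1+0.06)^6 = 472323.56209
Total PV = 462228.48664 + 472323.56209 = 934552.04874

$934552.05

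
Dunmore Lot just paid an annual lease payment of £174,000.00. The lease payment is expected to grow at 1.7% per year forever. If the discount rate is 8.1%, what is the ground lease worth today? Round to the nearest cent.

D₁ = D₀ × (1 + g) = £174,000.00 × 1.017 = £176,958.0000
Growing perpetuity: P = D₁ / (r − g) = £176,958.0000 / (0.081 − 0.017) = £2,764,968.75

£2764968.75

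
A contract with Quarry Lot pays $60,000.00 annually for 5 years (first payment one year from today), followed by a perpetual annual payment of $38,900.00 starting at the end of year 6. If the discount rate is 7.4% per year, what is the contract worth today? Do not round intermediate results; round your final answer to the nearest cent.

$611271.10

PV of 5-year annuity: $60,000.00 × [1 − (1+0.074)^−5] / 0.074 = 243399.32357
Perpetuity value at year 5: $38,900.00 / 0.074 = 525675.67568
PV of perpetuity: 525675.67568 / (1+0.074)^5 = 367871.78089
Total PV = 243399.32357 + 367871.78089 = 611271.10447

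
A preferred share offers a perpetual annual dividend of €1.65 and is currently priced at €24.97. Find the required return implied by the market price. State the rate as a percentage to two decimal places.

P = C/r ⇒ r = C/P = €1.65/€24.97 = 0.066079

6.61%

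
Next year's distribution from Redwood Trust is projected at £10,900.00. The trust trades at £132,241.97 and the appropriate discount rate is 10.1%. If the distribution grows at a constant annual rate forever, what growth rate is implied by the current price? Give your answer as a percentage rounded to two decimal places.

P = D₁/(r−g) ⇒ g = r − D₁/P = 0.101 − £10,900.00/£132,241.97 = 0.018575

1.86%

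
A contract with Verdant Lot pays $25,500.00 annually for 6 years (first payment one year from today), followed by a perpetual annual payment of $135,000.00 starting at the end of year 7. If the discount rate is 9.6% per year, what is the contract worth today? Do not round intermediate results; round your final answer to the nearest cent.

$923706.32

PV of 6-year annuity: $25,500.00 × [1 − (1+0.096)^−6] / 0.096 = 112373.18647
Perpetuity value at year 6: $135,000.00 / 0.096 = 1406250.00000
PV of perpetuity: 1406250.00000 / (1+0.096)^6 = 811333.13043
Total PV = 112373.18647 + 811333.13043 = 923706.31691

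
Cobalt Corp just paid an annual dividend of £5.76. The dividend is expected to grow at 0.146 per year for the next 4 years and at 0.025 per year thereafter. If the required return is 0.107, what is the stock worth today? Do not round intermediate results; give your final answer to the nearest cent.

£107.84

D_1 = 6.60096
D_2 = 7.56470
D_3 = 8.66915
D_4 = 9.93484
Terminal value at year 4: TV = D_4×(1+g_2)/(r−g_2) = 10.18321/0.082 = 124.18552
P_0 = D_1/(1+r)^1 + D_2/(1+r)^2 + D_3/(1+r)^3 + D_4/(1+r)^4 + TV/(1+r)^4
    = 5.96293 + 6.17300 + 6.39048 + 6.61562 + 82.69523 = 107.83726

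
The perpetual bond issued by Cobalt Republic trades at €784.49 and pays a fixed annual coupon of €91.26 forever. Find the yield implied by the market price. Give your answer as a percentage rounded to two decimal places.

P = C/r ⇒ r = C/P = €91.26/€784.49 = 0.116330

11.63%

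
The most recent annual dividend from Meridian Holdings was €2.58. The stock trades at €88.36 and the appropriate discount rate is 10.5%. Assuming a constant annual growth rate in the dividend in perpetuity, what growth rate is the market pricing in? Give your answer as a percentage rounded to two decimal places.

P = D₀(1+g)/(r−g) ⇒ P(r−g) = D₀(1+g) ⇒ g(P+D₀) = P·r − D₀
g = (P·r − D₀)/(P + D₀) = (€88.36×0.105 − €2.58) / (€88.36 + €2.58) = 0.073651

7.37%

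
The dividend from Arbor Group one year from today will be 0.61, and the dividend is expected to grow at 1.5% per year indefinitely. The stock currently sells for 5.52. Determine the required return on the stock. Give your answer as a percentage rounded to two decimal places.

12.55%

P = D₁/(r − g) ⇒ r = D₁/P + g = 0.6100/5.52 + 0.015 = 0.110507 + 0.015 = 0.125507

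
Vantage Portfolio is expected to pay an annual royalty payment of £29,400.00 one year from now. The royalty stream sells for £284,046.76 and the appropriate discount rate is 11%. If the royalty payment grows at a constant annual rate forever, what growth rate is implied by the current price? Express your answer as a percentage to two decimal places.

P = D₁/(r−g) ⇒ g = r − D₁/P = 0.11 − £29,400.00/£284,046.76 = 0.006496

0.65%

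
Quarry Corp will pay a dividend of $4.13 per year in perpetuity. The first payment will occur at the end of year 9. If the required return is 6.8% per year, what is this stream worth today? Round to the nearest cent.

Value at end of year 8: C / r = $4.13 / 0.068 = $60.7353
Discount to today: PV = $60.7353 / (1 + 0.068)^8 = $60.7353 / 1.692661 = $35.88

$35.88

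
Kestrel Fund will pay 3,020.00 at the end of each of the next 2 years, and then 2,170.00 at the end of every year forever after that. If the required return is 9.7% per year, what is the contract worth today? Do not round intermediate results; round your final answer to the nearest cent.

23852.30

PV of 2-year annuity: 3,020.00 × [1 − (1+0.097)^−2] / 0.097 = 5262.50011
Perpetuity value at year 2: 2,170.00 / 0.097 = 22371.13402
PV of perpetuity: 22371.13402 / (1+0.097)^2 = 18589.80116
Total PV = 5262.50011 + 18589.80116 = 23852.30127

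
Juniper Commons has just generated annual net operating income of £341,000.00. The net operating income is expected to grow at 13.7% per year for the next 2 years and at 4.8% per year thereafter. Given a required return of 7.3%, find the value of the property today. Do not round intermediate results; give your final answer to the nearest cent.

D_1 = 387717.00000
D_2 = 440834.22900
Terminal value at year 2: TV = D_2×(1+g_2)/(r−g_2) = 461994.27199/0.025 = 18479770.87968
P_0 = D_1/(1+r)^1 + D_2/(1+r)^2 + TV/(1+r)^2
    = 361339.23579 + 382891.62264 + 16050816.82098 = 16795047.67940

£16795047.68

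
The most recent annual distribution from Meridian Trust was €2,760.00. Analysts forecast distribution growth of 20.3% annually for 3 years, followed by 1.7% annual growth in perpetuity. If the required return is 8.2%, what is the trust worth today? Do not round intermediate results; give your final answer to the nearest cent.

€69625.34

D_1 = 3320.28000
D_2 = 3994.29684
D_3 = 4805.13910
Terminal value at year 3: TV = D_3×(1+g_2)/(r−g_2) = 4886.82646/0.065 = 75181.94559
P_0 = D_1/(1+r)^1 + D_2/(1+r)^2 + D_3/(1+r)^3 + TV/(1+r)^3
    = 3068.65065 + 3411.81768 + 3793.36106 + 59351.51075 = 69625.34013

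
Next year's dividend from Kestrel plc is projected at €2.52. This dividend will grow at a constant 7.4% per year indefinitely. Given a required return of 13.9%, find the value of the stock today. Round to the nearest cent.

Growing perpetuity: P = D₁ / (r − g) = €2.5200 / (0.139 − 0.074) = €38.77

€38.77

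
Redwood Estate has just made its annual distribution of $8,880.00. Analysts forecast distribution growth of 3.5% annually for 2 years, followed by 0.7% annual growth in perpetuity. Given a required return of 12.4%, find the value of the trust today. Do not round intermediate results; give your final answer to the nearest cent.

$80510.70

D_1 = 9190.80000
D_2 = 9512.47800
Terminal value at year 2: TV = D_2×(1+g_2)/(r−g_2) = 9579.06535/0.117 = 81872.35338
P_0 = D_1/(1+r)^1 + D_2/(1+r)^2 + TV/(1+r)^2
    = 8176.86833 + 7529.41167 + 64804.42353 = 80510.70353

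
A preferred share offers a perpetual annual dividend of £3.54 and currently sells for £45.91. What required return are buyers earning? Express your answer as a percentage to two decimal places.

P = C/r ⇒ r = C/P = £3.54/£45.91 = 0.077107

7.71%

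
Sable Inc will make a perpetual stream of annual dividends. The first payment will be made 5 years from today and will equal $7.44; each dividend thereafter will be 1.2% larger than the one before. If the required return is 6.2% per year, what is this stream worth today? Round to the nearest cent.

$116.98

Value at end of year 4: C₁ / (r − g) = $7.44 / (0.062 − 0.012) = $148.8000
Discount to today: PV = $148.8000 / (1 + 0.062)^4 = $148.8000 / 1.272032 = $116.98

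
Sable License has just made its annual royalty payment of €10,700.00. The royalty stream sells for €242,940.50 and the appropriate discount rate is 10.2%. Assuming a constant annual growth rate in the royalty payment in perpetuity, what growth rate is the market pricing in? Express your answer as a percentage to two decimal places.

P = D₀(1+g)/(r−g) ⇒ P(r−g) = D₀(1+g) ⇒ g(P+D₀) = P·r − D₀
g = (P·r − D₀)/(P + D₀) = (€242,940.50×0.102 − €10,700.00) / (€242,940.50 + €10,700.00) = 0.055511

5.55%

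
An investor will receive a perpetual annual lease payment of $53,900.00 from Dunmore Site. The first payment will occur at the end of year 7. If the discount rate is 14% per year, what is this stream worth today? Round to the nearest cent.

$175400.82

Value at end of year 6: C / r = $53,900.00 / 0.14 = $385,000.0000
Discount to today: PV = $385,000.0000 / (1 + 0.14)^6 = $385,000.0000 / 2.194973 = $175,400.82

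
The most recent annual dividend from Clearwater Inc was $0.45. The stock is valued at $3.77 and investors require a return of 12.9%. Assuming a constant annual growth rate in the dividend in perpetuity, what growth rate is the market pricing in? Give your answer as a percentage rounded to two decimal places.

P = D₀(1+g)/(r−g) ⇒ P(r−g) = D₀(1+g) ⇒ g(P+D₀) = P·r − D₀
g = (P·r − D₀)/(P + D₀) = ($3.77×0.129 − $0.45) / ($3.77 + $0.45) = 0.008609

0.86%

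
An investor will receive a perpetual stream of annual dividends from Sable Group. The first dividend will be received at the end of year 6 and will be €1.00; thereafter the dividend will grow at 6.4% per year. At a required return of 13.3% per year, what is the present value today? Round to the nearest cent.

Value at end of year 5: C₁ / (r − g) = €1.00 / (0.133 − 0.064) = €14.4928
Discount to today: PV = €14.4928 / (1 + 0.133)^5 = €14.4928 / 1.867022 = €7.76

€7.76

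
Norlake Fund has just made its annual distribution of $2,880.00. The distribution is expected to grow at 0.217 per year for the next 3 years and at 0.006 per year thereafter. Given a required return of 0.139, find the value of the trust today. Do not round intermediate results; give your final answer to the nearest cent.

D_1 = 3504.96000
D_2 = 4265.53632
D_3 = 5191.15770
Terminal value at year 3: TV = D_3×(1+g_2)/(r−g_2) = 5222.30465/0.133 = 39265.44848
P_0 = D_1/(1+r)^1 + D_2/(1+r)^2 + D_3/(1+r)^3 + TV/(1+r)^3
    = 3077.22564 + 3287.95751 + 3513.12053 + 26572.92673 = 36451.23040

$36451.23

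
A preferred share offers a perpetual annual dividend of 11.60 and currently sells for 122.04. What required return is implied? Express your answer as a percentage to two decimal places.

9.51%

P = C/r ⇒ r = C/P = 11.60/122.04 = 0.095051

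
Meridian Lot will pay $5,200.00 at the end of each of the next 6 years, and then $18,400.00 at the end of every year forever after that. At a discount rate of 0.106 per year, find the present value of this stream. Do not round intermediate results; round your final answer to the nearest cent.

$117092.37

PV of 6-year annuity: $5,200.00 × [1 − (1+0.106)^−6] / 0.106 = 22254.63378
Perpetuity value at year 6: $18,400.00 / 0.106 = 173584.90566
PV of perpetuity: 173584.90566 / (1+0.106)^6 = 94837.73996
Total PV = 22254.63378 + 94837.73996 = 117092.37374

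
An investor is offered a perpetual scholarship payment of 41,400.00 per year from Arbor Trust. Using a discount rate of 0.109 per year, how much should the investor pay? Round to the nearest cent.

379816.51

Level perpetuity: PV = C / r = 41,400.00 / 0.109 = 379,816.51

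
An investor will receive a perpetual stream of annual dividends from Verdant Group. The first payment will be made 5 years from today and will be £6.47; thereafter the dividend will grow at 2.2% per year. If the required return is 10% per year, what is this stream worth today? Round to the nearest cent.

£56.66

Value at end of year 4: C₁ / (r − g) = £6.47 / (0.1 − 0.022) = £82.9487
Discount to today: PV = £82.9487 / (1 + 0.1)^4 = £82.9487 / 1.464100 = £56.66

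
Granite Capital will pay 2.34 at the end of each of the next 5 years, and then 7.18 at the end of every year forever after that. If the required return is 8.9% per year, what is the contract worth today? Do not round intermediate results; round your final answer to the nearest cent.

PV of 5-year annuity: 2.34 × [1 − (1+0.089)^−5] / 0.089 = 9.12545
Perpetuity value at year 5: 7.18 / 0.089 = 80.67416
PV of perpetuity: 80.67416 / (1+0.089)^5 = 52.67385
Total PV = 9.12545 + 52.67385 = 61.79930

61.80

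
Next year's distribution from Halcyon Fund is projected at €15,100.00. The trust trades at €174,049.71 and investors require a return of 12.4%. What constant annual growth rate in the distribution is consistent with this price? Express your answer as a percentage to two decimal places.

P = D₁/(r−g) ⇒ g = r − D₁/P = 0.124 − €15,100.00/€174,049.71 = 0.037243

3.72%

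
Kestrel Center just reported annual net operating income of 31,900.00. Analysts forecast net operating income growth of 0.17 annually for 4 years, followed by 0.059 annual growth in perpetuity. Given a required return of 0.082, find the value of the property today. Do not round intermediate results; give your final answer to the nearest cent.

2163878.26

D_1 = 37323.00000
D_2 = 43667.91000
D_3 = 51091.45470
D_4 = 59777.00200
Terminal value at year 4: TV = D_4×(1+g_2)/(r−g_2) = 63303.84512/0.023 = 2752341.09204
P_0 = D_1/(1+r)^1 + D_2/(1+r)^2 + D_3/(1+r)^3 + D_4/(1+r)^4 + TV/(1+r)^4
    = 34494.45471 + 37299.91868 + 40333.55347 + 43613.91642 + 2008136.41248 = 2163878.25577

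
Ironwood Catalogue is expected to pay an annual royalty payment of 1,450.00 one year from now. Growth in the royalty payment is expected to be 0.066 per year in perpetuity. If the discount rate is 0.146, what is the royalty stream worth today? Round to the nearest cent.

Growing perpetuity: P = D₁ / (r − g) = 1,450.0000 / (0.146 − 0.066) = 18,125.00

18125.00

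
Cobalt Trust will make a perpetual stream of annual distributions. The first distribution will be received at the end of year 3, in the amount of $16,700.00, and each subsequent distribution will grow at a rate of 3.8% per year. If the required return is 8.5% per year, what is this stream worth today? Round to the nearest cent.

$301827.73

Value at end of year 2: C₁ / (r − g) = $16,700.00 / (0.085 − 0.038) = $355,319.1489
Discount to today: PV = $355,319.1489 / (1 + 0.085)^2 = $355,319.1489 / 1.177225 = $301,827.73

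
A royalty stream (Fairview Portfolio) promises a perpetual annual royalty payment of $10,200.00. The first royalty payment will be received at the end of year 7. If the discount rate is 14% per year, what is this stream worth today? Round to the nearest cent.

$33192.73

Value at end of year 6: C / r = $10,200.00 / 0.14 = $72,857.1429
Discount to today: PV = $72,857.1429 / (1 + 0.14)^6 = $72,857.1429 / 2.194973 = $33,192.73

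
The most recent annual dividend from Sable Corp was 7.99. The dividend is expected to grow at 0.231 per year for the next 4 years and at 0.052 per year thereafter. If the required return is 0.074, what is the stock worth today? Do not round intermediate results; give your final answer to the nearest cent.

D_1 = 9.83569
D_2 = 12.10773
D_3 = 14.90462
D_4 = 18.34759
Terminal value at year 4: TV = D_4×(1+g_2)/(r−g_2) = 19.30166/0.022 = 877.34832
P_0 = D_1/(1+r)^1 + D_2/(1+r)^2 + D_3/(1+r)^3 + D_4/(1+r)^4 + TV/(1+r)^4
    = 9.15800 + 10.49674 + 12.03118 + 13.78992 + 659.40908 = 704.88492

704.88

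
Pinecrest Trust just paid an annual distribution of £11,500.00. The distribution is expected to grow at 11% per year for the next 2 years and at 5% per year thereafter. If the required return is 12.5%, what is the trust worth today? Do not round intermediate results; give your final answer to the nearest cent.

£179277.33

D_1 = 12765.00000
D_2 = 14169.15000
Terminal value at year 2: TV = D_2×(1+g_2)/(r−g_2) = 14877.60750/0.075 = 198368.10000
P_0 = D_1/(1+r)^1 + D_2/(1+r)^2 + TV/(1+r)^2
    = 11346.66667 + 11195.37778 + 156735.28889 = 179277.33333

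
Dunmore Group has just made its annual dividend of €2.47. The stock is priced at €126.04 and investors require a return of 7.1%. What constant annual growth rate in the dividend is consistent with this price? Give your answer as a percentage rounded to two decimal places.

5.04%

P = D₀(1+g)/(r−g) ⇒ P(r−g) = D₀(1+g) ⇒ g(P+D₀) = P·r − D₀
g = (P·r − D₀)/(P + D₀) = (€126.04×0.071 − €2.47) / (€126.04 + €2.47) = 0.050415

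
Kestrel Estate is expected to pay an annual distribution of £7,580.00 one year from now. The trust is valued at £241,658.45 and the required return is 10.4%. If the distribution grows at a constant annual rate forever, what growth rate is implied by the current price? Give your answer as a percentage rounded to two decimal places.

P = D₁/(r−g) ⇒ g = r − D₁/P = 0.104 − £7,580.00/£241,658.45 = 0.072633

7.26%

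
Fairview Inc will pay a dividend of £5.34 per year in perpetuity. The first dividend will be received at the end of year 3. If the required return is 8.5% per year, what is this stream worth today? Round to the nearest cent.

£53.37

Value at end of year 2: C / r = £5.34 / 0.085 = £62.8235
Discount to today: PV = £62.8235 / (1 + 0.085)^2 = £62.8235 / 1.177225 = £53.37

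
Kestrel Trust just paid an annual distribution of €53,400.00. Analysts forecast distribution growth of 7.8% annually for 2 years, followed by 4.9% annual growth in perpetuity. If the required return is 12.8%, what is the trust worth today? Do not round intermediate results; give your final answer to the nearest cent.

€747407.04

D_1 = 57565.20000
D_2 = 62055.28560
Terminal value at year 2: TV = D_2×(1+g_2)/(r−g_2) = 65095.99459/0.079 = 823999.93157
P_0 = D_1/(1+r)^1 + D_2/(1+r)^2 + TV/(1+r)^2
    = 51032.97872 + 48770.87860 + 647603.18550 = 747407.04282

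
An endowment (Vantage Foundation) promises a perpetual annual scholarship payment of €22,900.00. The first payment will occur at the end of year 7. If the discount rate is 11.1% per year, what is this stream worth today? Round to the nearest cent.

Value at end of year 6: C / r = €22,900.00 / 0.111 = €206,306.3063
Discount to today: PV = €206,306.3063 / (1 + 0.111)^6 = €206,306.3063 / 1.880548 = €109,705.44

€109705.44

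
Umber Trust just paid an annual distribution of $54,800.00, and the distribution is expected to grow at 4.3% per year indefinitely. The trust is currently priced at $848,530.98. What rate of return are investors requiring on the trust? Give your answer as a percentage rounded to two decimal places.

11.04%

D₁ = $54,800.00 × 1.043 = $57,156.4000
P = D₁/(r − g) ⇒ r = D₁/P + g = $57,156.4000/$848,530.98 + 0.043 = 0.067359 + 0.043 = 0.110359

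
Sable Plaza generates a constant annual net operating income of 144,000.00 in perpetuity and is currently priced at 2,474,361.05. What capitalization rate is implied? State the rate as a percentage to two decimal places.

P = C/r ⇒ r = C/P = 144,000.00/2,474,361.05 = 0.058197

5.82%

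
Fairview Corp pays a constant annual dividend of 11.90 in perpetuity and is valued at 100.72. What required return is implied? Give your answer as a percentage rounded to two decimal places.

11.81%

P = C/r ⇒ r = C/P = 11.90/100.72 = 0.118149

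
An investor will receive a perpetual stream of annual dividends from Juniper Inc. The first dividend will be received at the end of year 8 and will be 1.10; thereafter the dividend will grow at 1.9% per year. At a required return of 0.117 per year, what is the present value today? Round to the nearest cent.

5.17

Value at end of year 7: C₁ / (r − g) = 1.10 / (0.117 − 0.019) = 11.2245
Discount to today: PV = 11.2245 / (1 + 0.117)^7 = 11.2245 / 2.169563 = 5.17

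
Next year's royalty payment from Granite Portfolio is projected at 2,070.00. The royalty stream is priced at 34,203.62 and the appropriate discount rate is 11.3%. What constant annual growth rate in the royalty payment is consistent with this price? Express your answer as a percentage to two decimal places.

P = D₁/(r−g) ⇒ g = r − D₁/P = 0.113 − 2,070.00/34,203.62 = 0.052480

5.25%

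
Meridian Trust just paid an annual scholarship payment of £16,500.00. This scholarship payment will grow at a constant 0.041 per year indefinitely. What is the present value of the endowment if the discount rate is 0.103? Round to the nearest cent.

£277040.32

D₁ = D₀ × (1 + g) = £16,500.00 × 1.041 = £17,176.5000
Growing perpetuity: P = D₁ / (r − g) = £17,176.5000 / (0.103 − 0.041) = £277,040.32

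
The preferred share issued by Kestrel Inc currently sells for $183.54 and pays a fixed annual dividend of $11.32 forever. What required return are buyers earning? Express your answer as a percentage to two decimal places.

6.17%

P = C/r ⇒ r = C/P = $11.32/$183.54 = 0.061676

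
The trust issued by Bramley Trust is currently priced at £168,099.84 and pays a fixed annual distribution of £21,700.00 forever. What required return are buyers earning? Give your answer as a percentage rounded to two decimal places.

12.91%

P = C/r ⇒ r = C/P = £21,700.00/£168,099.84 = 0.129090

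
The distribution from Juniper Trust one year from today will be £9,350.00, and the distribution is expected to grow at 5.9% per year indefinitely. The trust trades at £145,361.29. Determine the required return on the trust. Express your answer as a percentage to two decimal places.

12.33%

P = D₁/(r − g) ⇒ r = D₁/P + g = £9,350.0000/£145,361.29 + 0.059 = 0.064322 + 0.059 = 0.123322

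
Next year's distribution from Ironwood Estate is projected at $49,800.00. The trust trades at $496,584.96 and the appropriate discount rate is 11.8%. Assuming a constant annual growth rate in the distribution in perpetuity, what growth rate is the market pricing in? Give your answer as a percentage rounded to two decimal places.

1.77%

P = D₁/(r−g) ⇒ g = r − D₁/P = 0.118 − $49,800.00/$496,584.96 = 0.017715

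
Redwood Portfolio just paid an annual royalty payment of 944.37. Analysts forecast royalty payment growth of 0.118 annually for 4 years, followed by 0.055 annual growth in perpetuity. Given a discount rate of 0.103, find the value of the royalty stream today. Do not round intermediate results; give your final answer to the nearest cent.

25816.46

D_1 = 1055.80566
D_2 = 1180.39073
D_3 = 1319.67683
D_4 = 1475.39870
Terminal value at year 4: TV = D_4×(1+g_2)/(r−g_2) = 1556.54563/0.048 = 32428.03393
P_0 = D_1/(1+r)^1 + D_2/(1+r)^2 + D_3/(1+r)^3 + D_4/(1+r)^4 + TV/(1+r)^4
    = 957.21275 + 970.23015 + 983.42457 + 996.79843 + 21908.79890 = 25816.46480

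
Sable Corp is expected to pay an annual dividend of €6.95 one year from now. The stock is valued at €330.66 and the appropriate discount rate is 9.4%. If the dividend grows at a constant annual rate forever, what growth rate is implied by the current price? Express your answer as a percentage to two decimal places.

P = D₁/(r−g) ⇒ g = r − D₁/P = 0.094 − €6.95/€330.66 = 0.072981

7.30%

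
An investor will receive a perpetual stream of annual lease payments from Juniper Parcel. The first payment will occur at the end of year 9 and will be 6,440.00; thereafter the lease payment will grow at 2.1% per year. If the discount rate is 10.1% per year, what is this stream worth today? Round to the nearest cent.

Value at end of year 8: C₁ / (r − g) = 6,440.00 / (0.101 − 0.021) = 80,500.0000
Discount to today: PV = 80,500.0000 / (1 + 0.101)^8 = 80,500.0000 / 2.159228 = 37,281.84

37281.84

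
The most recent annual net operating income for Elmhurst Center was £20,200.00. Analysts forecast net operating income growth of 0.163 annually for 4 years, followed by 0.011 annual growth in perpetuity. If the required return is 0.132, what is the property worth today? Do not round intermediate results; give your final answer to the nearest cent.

£274525.40

D_1 = 23492.60000
D_2 = 27321.89380
D_3 = 31775.36249
D_4 = 36954.74658
Terminal value at year 4: TV = D_4×(1+g_2)/(r−g_2) = 37361.24879/0.121 = 308770.65114
P_0 = D_1/(1+r)^1 + D_2/(1+r)^2 + D_3/(1+r)^3 + D_4/(1+r)^4 + TV/(1+r)^4
    = 20753.18021 + 21321.50935 + 21905.40228 + 22505.28520 + 188040.02758 = 274525.40463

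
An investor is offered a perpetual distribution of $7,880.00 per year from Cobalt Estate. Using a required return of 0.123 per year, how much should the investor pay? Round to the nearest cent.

$64065.04

Level perpetuity: PV = C / r = $7,880.00 / 0.123 = $64,065.04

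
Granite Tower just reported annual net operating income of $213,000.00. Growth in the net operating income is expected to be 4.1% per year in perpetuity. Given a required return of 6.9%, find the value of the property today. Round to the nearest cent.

$7919035.71

D₁ = D₀ × (1 + g) = $213,000.00 × 1.041 = $221,733.0000
Growing perpetuity: P = D₁ / (r − g) = $221,733.0000 / (0.069 − 0.041) = $7,919,035.71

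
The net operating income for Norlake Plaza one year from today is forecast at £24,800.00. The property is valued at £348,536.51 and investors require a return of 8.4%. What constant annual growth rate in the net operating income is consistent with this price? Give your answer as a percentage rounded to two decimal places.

P = D₁/(r−g) ⇒ g = r − D₁/P = 0.084 − £24,800.00/£348,536.51 = 0.012845

1.28%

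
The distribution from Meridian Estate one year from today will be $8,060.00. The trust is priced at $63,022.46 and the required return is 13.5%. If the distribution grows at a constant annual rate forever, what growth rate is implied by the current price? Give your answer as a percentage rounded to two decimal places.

0.71%

P = D₁/(r−g) ⇒ g = r − D₁/P = 0.135 − $8,060.00/$63,022.46 = 0.007109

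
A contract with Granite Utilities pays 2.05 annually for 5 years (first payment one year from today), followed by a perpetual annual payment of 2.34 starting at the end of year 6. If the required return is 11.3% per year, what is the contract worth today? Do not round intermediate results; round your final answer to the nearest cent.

19.64

PV of 5-year annuity: 2.05 × [1 − (1+0.113)^−5] / 0.113 = 7.51976
Perpetuity value at year 5: 2.34 / 0.113 = 20.70796
PV of perpetuity: 20.70796 / (1+0.113)^5 = 12.12444
Total PV = 7.51976 + 12.12444 = 19.64419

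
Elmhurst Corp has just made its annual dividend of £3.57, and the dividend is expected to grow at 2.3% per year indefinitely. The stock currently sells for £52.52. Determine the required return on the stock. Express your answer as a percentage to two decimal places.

9.25%

D₁ = £3.57 × 1.023 = £3.6521
P = D₁/(r − g) ⇒ r = D₁/P + g = £3.6521/£52.52 + 0.023 = 0.069538 + 0.023 = 0.092538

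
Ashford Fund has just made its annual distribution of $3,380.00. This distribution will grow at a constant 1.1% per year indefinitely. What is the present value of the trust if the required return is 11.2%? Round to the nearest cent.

$33833.47

D₁ = D₀ × (1 + g) = $3,380.00 × 1.011 = $3,417.1800
Growing perpetuity: P = D₁ / (r − g) = $3,417.1800 / (0.112 − 0.011) = $33,833.47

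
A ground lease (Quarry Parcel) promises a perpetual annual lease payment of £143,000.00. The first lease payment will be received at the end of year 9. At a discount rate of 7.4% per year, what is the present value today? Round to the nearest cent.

£1091616.44

Value at end of year 8: C / r = £143,000.00 / 0.074 = £1,932,432.4324
Discount to today: PV = £1,932,432.4324 / (1 + 0.074)^8 = £1,932,432.4324 / 1.770249 = £1,091,616.44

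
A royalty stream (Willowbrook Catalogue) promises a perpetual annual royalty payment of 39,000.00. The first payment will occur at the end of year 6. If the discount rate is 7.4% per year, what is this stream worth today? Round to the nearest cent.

368817.47

Value at end of year 5: C / r = 39,000.00 / 0.074 = 527,027.0270
Discount to today: PV = 527,027.0270 / (1 + 0.074)^5 = 527,027.0270 / 1.428964 = 368,817.47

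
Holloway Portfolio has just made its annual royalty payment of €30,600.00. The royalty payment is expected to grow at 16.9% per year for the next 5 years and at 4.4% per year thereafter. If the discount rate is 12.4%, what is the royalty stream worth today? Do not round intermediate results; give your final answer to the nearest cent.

€658316.34

D_1 = 35771.40000
D_2 = 41816.76660
D_3 = 48883.80016
D_4 = 57145.16238
D_5 = 66802.69482
Terminal value at year 5: TV = D_5×(1+g_2)/(r−g_2) = 69742.01340/0.08 = 871775.16746
P_0 = D_1/(1+r)^1 + D_2/(1+r)^2 + D_3/(1+r)^3 + D_4/(1+r)^4 + D_5/(1+r)^5 + TV/(1+r)^5
    = 31825.08897 + 33099.22509 + 34424.37200 + 35802.57195 + 37235.94894 + 485929.13369 = 658316.34065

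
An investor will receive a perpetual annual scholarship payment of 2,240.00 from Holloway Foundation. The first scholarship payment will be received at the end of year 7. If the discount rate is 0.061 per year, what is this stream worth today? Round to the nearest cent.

25741.03

Value at end of year 6: C / r = 2,240.00 / 0.061 = 36,721.3115
Discount to today: PV = 36,721.3115 / (1 + 0.061)^6 = 36,721.3115 / 1.426567 = 25,741.03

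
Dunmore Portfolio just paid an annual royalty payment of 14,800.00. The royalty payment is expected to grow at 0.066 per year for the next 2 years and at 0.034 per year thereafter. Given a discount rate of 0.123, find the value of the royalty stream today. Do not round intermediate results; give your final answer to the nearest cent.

D_1 = 15776.80000
D_2 = 16818.06880
Terminal value at year 2: TV = D_2×(1+g_2)/(r−g_2) = 17389.88314/0.089 = 195391.94538
P_0 = D_1/(1+r)^1 + D_2/(1+r)^2 + TV/(1+r)^2
    = 14048.79786 + 13335.72442 + 154934.14661 = 182318.66889

182318.67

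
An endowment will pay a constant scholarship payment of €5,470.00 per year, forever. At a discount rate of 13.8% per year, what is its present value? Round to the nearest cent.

Level perpetuity: PV = C / r = €5,470.00 / 0.138 = €39,637.68

€39637.68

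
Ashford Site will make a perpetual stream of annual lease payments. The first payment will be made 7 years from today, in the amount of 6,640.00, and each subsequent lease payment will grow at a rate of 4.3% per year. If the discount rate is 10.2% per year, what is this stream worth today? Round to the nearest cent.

Value at end of year 6: C₁ / (r − g) = 6,640.00 / (0.102 − 0.043) = 112,542.3729
Discount to today: PV = 112,542.3729 / (1 + 0.102)^6 = 112,542.3729 / 1.790975 = 62,838.60

62838.60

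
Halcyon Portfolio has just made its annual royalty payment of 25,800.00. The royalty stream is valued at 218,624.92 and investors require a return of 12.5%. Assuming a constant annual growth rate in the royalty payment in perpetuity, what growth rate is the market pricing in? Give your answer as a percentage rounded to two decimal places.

P = D₀(1+g)/(r−g) ⇒ P(r−g) = D₀(1+g) ⇒ g(P+D₀) = P·r − D₀
g = (P·r − D₀)/(P + D₀) = (218,624.92×0.125 − 25,800.00) / (218,624.92 + 25,800.00) = 0.006252

0.63%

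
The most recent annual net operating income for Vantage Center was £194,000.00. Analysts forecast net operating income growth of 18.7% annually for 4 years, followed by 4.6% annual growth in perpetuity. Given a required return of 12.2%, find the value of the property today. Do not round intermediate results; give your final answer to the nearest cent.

D_1 = 230278.00000
D_2 = 273339.98600
D_3 = 324454.56338
D_4 = 385127.56673
Terminal value at year 4: TV = D_4×(1+g_2)/(r−g_2) = 402843.43480/0.076 = 5300571.51058
P_0 = D_1/(1+r)^1 + D_2/(1+r)^2 + D_3/(1+r)^3 + D_4/(1+r)^4 + TV/(1+r)^4
    = 205238.85918 + 217128.81092 + 229707.57447 + 243015.05428 + 3344654.56279 = 4239744.86163

£4239744.86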